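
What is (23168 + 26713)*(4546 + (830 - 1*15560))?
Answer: -507988104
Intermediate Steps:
(23168 + 26713)*(4546 + (830 - 1*15560)) = 49881*(4546 + (830 - 15560)) = 49881*(4546 - 14730) = 49881*(-10184) = -507988104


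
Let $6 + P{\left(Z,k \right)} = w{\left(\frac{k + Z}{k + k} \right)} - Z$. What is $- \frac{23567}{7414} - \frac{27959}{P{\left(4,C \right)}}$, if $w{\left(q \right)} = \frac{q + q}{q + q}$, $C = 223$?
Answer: $\frac{207075923}{66726} \approx 3103.4$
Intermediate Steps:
$w{\left(q \right)} = 1$ ($w{\left(q \right)} = \frac{2 q}{2 q} = 2 q \frac{1}{2 q} = 1$)
$P{\left(Z,k \right)} = -5 - Z$ ($P{\left(Z,k \right)} = -6 - \left(-1 + Z\right) = -5 - Z$)
$- \frac{23567}{7414} - \frac{27959}{P{\left(4,C \right)}} = - \frac{23567}{7414} - \frac{27959}{-5 - 4} = \left(-23567\right) \frac{1}{7414} - \frac{27959}{-5 - 4} = - \frac{23567}{7414} - \frac{27959}{-9} = - \frac{23567}{7414} - - \frac{27959}{9} = - \frac{23567}{7414} + \frac{27959}{9} = \frac{207075923}{66726}$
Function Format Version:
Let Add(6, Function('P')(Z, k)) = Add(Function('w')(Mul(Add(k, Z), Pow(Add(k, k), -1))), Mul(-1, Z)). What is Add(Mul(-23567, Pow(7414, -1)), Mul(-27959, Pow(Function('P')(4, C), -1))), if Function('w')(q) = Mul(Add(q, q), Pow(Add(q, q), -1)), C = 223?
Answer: Rational(207075923, 66726) ≈ 3103.4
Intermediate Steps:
Function('w')(q) = 1 (Function('w')(q) = Mul(Mul(2, q), Pow(Mul(2, q), -1)) = Mul(Mul(2, q), Mul(Rational(1, 2), Pow(q, -1))) = 1)
Function('P')(Z, k) = Add(-5, Mul(-1, Z)) (Function('P')(Z, k) = Add(-6, Add(1, Mul(-1, Z))) = Add(-5, Mul(-1, Z)))
Add(Mul(-23567, Pow(7414, -1)), Mul(-27959, Pow(Function('P')(4, C), -1))) = Add(Mul(-23567, Pow(7414, -1)), Mul(-27959, Pow(Add(-5, Mul(-1, 4)), -1))) = Add(Mul(-23567, Rational(1, 7414)), Mul(-27959, Pow(Add(-5, -4), -1))) = Add(Rational(-23567, 7414), Mul(-27959, Pow(-9, -1))) = Add(Rational(-23567, 7414), Mul(-27959, Rational(-1, 9))) = Add(Rational(-23567, 7414), Rational(27959, 9)) = Rational(207075923, 66726)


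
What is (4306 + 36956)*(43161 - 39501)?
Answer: 151018920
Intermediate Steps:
(4306 + 36956)*(43161 - 39501) = 41262*3660 = 151018920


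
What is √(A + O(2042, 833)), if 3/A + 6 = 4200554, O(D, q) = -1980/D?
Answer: I*√4458743908900476789/2144379754 ≈ 0.9847*I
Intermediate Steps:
A = 3/4200548 (A = 3/(-6 + 4200554) = 3/4200548 ≈ 7.1419e-7)
√(A + O(2042, 833)) = √(3/4200548 - 1980/2042) = √(3/4200548 - 1980*1/2042) = √(3/4200548 - 990/1021) = √(-4158539457/4288759508) = I*√4458743908900476789/2144379754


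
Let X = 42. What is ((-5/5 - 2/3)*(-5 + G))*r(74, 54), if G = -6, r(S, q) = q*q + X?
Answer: 54230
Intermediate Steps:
r(S, q) = 42 + q**2 (r(S, q) = q*q + 42 = q**2 + 42 = 42 + q**2)
((-5/5 - 2/3)*(-5 + G))*r(74, 54) = ((-5/5 - 2/3)*(-5 - 6))*(42 + 54**2) = ((-5*1/5 - 2*1/3)*(-11))*(42 + 2916) = ((-1 - 2/3)*(-11))*2958 = -5/3*(-11)*2958 = (55/3)*2958 = 54230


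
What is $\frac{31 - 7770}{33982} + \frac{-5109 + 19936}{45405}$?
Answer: $\frac{152461819}{1542952710} \approx 0.098812$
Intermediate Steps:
$\frac{31 - 7770}{33982} + \frac{-5109 + 19936}{45405} = \left(31 - 7770\right) \frac{1}{33982} + 14827 \cdot \frac{1}{45405} = \left(-7739\right) \frac{1}{33982} + \frac{14827}{45405} = - \frac{7739}{33982} + \frac{14827}{45405} = \frac{152461819}{1542952710}$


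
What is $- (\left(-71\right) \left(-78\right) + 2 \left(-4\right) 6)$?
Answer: $-5490$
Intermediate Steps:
$- (\left(-71\right) \left(-78\right) + 2 \left(-4\right) 6) = - (5538 - 48) = \left(-1\right) 5490 = -5490$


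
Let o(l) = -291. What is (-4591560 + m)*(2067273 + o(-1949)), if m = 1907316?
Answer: -5548284031608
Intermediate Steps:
(-4591560 + m)*(2067273 + o(-1949)) = (-4591560 + 1907316)*(2067273 - 291) = -2684244*2066982 = -5548284031608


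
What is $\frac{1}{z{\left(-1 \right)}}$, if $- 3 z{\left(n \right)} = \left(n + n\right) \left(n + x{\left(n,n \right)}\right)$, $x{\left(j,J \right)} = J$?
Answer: $- \frac{3}{4} \approx -0.75$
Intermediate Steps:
$z{\left(n \right)} = - \frac{4 n^{2}}{3}$ ($z{\left(n \right)} = - \frac{\left(n + n\right) \left(n + n\right)}{3} = - \frac{2 n 2 n}{3} = - \frac{4 n^{2}}{3}$)
$\frac{1}{z{\left(-1 \right)}} = \frac{1}{\left(- \frac{4}{3}\right) \left(-1\right)^{2}} = \frac{1}{\left(- \frac{4}{3}\right) 1} = \frac{1}{- \frac{4}{3}} = - \frac{3}{4}$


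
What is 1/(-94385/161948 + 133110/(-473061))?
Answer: -25537094276/22068920255 ≈ -1.1572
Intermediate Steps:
1/(-94385/161948 + 133110/(-473061)) = 1/(-94385*1/161948 + 133110*(-1/473061)) = 1/(-94385/161948 - 44370/157687) = 1/(-22068920255/25537094276) = -25537094276/22068920255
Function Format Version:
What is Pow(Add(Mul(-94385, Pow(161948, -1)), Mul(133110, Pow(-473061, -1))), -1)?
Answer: Rational(-25537094276, 22068920255) ≈ -1.1572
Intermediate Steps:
Pow(Add(Mul(-94385, Pow(161948, -1)), Mul(133110, Pow(-473061, -1))), -1) = Pow(Add(Mul(-94385, Rational(1, 161948)), Mul(133110, Rational(-1, 473061))), -1) = Pow(Add(Rational(-94385, 161948), Rational(-44370, 157687)), -1) = Pow(Rational(-22068920255, 25537094276), -1) = Rational(-25537094276, 22068920255)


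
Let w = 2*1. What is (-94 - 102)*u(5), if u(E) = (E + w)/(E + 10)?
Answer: -1372/15 ≈ -91.467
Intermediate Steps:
w = 2
u(E) = (2 + E)/(10 + E) (u(E) = (E + 2)/(E + 10) = (2 + E)/(10 + E))
(-94 - 102)*u(5) = (-94 - 102)*((2 + 5)/(10 + 5)) = -196*7/15 = -1372/15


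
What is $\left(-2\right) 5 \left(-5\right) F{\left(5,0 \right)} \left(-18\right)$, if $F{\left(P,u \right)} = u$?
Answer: $0$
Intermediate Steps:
$\left(-2\right) 5 \left(-5\right) F{\left(5,0 \right)} \left(-18\right) = \left(-2\right) 5 \left(-5\right) 0 \left(-18\right) = \left(-10\right) \left(-5\right) 0 \left(-18\right) = 50 \cdot 0 \left(-18\right) = 0 \left(-18\right) = 0$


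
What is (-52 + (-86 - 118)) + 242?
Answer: -14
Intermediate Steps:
(-52 + (-86 - 118)) + 242 = (-52 - 204) + 242 = -256 + 242 = -14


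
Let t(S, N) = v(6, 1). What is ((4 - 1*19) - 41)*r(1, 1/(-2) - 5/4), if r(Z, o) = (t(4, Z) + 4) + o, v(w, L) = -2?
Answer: -14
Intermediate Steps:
t(S, N) = -2
r(Z, o) = 2 + o (r(Z, o) = (-2 + 4) + o = 2 + o)
((4 - 1*19) - 41)*r(1, 1/(-2) - 5/4) = ((4 - 1*19) - 41)*(2 + (1/(-2) - 5/4)) = ((4 - 19) - 41)*(2 + (1*(-½) - 5*¼)) = (-15 - 41)*(2 + (-½ - 5/4)) = -56*(2 - 7/4) = -56*¼ = -14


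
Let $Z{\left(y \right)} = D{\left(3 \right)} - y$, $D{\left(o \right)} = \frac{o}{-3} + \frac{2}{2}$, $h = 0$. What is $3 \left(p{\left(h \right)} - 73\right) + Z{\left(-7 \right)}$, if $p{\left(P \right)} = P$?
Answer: $-212$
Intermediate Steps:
$D{\left(o \right)} = 1 - \frac{o}{3}$ ($D{\left(o \right)} = o \left(- \frac{1}{3}\right) + 2 \cdot \frac{1}{2} = - \frac{o}{3} + 1 = 1 - \frac{o}{3}$)
$Z{\left(y \right)} = - y$ ($Z{\left(y \right)} = \left(1 - 1\right) - y = 0 - y = - y$)
$3 \left(p{\left(h \right)} - 73\right) + Z{\left(-7 \right)} = 3 \left(0 - 73\right) - -7 = 3 \left(-73\right) + 7 = -219 + 7 = -212$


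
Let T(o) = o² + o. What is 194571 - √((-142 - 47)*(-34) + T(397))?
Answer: 194571 - 4*√10277 ≈ 1.9417e+5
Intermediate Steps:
T(o) = o + o²
194571 - √((-142 - 47)*(-34) + T(397)) = 194571 - √((-142 - 47)*(-34) + 397*(1 + 397)) = 194571 - √(-189*(-34) + 397*398) = 194571 - √(6426 + 158006) = 194571 - √164432 = 194571 - 4*√10277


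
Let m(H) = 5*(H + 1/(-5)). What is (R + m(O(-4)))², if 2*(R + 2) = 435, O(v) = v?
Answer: 151321/4 ≈ 37830.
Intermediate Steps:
m(H) = -1 + 5*H (m(H) = 5*(H - ⅕) = 5*(-⅕ + H) = -1 + 5*H)
R = 431/2 (R = -2 + (½)*435 = -2 + 435/2 = 431/2 ≈ 215.50)
(R + m(O(-4)))² = (431/2 + (-1 + 5*(-4)))² = (431/2 + (-1 - 20))² = (431/2 - 21)² = (389/2)² = 151321/4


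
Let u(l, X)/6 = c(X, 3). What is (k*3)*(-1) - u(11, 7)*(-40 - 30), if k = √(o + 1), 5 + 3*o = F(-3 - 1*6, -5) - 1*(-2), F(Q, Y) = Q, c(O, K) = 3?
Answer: 1260 - 3*I*√3 ≈ 1260.0 - 5.1962*I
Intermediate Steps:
u(l, X) = 18 (u(l, X) = 6*3 = 18)
o = -4 (o = -5/3 + ((-3 - 1*6) - 1*(-2))/3 = -5/3 + ((-3 - 6) + 2)/3 = -5/3 + (-9 + 2)/3 = -5/3 + (⅓)*(-7) = -5/3 - 7/3 = -4)
k = I*√3 (k = √(-4 + 1) = √(-3) = I*√3 ≈ 1.732*I)
(k*3)*(-1) - u(11, 7)*(-40 - 30) = ((I*√3)*3)*(-1) - 18*(-40 - 30) = (3*I*√3)*(-1) - 18*(-70) = -3*I*√3 - 1*(-1260) = -3*I*√3 + 1260 = 1260 - 3*I*√3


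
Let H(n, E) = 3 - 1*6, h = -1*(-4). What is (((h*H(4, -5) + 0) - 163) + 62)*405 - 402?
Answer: -46167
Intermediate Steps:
h = 4
H(n, E) = -3 (H(n, E) = 3 - 6 = -3)
(((h*H(4, -5) + 0) - 163) + 62)*405 - 402 = (((4*(-3) + 0) - 163) + 62)*405 - 402 = (((-12 + 0) - 163) + 62)*405 - 402 = ((-12 - 163) + 62)*405 - 402 = (-175 + 62)*405 - 402 = -113*405 - 402 = -45765 - 402 = -46167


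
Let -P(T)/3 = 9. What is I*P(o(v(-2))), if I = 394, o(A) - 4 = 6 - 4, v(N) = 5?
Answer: -10638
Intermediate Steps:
o(A) = 6 (o(A) = 4 + (6 - 4) = 4 + 2 = 6)
P(T) = -27 (P(T) = -3*9 = -27)
I*P(o(v(-2))) = 394*(-27) = -10638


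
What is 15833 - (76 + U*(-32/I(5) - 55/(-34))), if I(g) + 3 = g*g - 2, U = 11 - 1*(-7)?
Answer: 1339318/85 ≈ 15757.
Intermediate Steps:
U = 18 (U = 11 + 7 = 18)
I(g) = -5 + g**2 (I(g) = -3 + (g*g - 2) = -3 + (g**2 - 2) = -3 + (-2 + g**2) = -5 + g**2)
15833 - (76 + U*(-32/I(5) - 55/(-34))) = 15833 - (76 + 18*(-32/(-5 + 5**2) - 55/(-34))) = 15833 - (76 + 18*(-32/(-5 + 25) - 55*(-1/34))) = 15833 - (76 + 18*(-32/20 + 55/34)) = 15833 - (76 + 18*(-32*1/20 + 55/34)) = 15833 - (76 + 18*(-8/5 + 55/34)) = 15833 - (76 + 18*(3/170)) = 15833 - (76 + 27/85) = 15833 - 1*6487/85 = 15833 - 6487/85 = 1339318/85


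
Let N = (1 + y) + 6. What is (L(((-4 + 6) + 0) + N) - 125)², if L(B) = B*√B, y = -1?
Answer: 16137 - 4000*√2 ≈ 10480.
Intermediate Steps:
N = 6 (N = (1 - 1) + 6 = 0 + 6 = 6)
L(B) = B^(3/2)
(L(((-4 + 6) + 0) + N) - 125)² = ((((-4 + 6) + 0) + 6)^(3/2) - 125)² = (((2 + 0) + 6)^(3/2) - 125)² = ((2 + 6)^(3/2) - 125)² = (8^(3/2) - 125)² = (16*√2 - 125)² = (-125 + 16*√2)²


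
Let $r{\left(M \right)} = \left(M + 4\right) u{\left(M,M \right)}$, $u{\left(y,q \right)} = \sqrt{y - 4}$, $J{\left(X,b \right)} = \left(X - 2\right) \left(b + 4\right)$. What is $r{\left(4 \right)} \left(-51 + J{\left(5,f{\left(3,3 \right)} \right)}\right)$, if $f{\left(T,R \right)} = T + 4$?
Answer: $0$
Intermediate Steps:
$f{\left(T,R \right)} = 4 + T$
$J{\left(X,b \right)} = \left(-2 + X\right) \left(4 + b\right)$
$u{\left(y,q \right)} = \sqrt{-4 + y}$
$r{\left(M \right)} = \sqrt{-4 + M} \left(4 + M\right)$ ($r{\left(M \right)} = \left(M + 4\right) \sqrt{-4 + M} = \left(4 + M\right) \sqrt{-4 + M} = \sqrt{-4 + M} \left(4 + M\right)$)
$r{\left(4 \right)} \left(-51 + J{\left(5,f{\left(3,3 \right)} \right)}\right) = \sqrt{-4 + 4} \left(4 + 4\right) \left(-51 + \left(-8 - 2 \left(4 + 3\right) + 4 \cdot 5 + 5 \left(4 + 3\right)\right)\right) = \sqrt{0} \cdot 8 \left(-51 + \left(-8 - 14 + 20 + 5 \cdot 7\right)\right) = 0 \cdot 8 \left(-51 + \left(-8 - 14 + 20 + 35\right)\right) = 0 \left(-51 + 33\right) = 0 \left(-18\right) = 0$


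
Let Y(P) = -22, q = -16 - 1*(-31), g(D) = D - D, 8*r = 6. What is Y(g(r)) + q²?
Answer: 203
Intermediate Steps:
r = ¾ (r = (⅛)*6 = ¾ ≈ 0.75000)
g(D) = 0
q = 15 (q = -16 + 31 = 15)
Y(g(r)) + q² = -22 + 15² = -22 + 225 = 203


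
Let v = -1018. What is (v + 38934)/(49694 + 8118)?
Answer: 9479/14453 ≈ 0.65585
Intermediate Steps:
(v + 38934)/(49694 + 8118) = (-1018 + 38934)/(49694 + 8118) = 37916/57812 = 37916*(1/57812) = 9479/14453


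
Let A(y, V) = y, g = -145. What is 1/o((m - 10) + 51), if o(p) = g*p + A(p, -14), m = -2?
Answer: -1/5616 ≈ -0.00017806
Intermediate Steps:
o(p) = -144*p (o(p) = -145*p + p = -144*p)
1/o((m - 10) + 51) = 1/(-144*((-2 - 10) + 51)) = 1/(-144*(-12 + 51)) = 1/(-144*39) = 1/(-5616) = -1/5616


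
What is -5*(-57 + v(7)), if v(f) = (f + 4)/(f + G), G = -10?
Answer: 910/3 ≈ 303.33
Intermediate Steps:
v(f) = (4 + f)/(-10 + f) (v(f) = (f + 4)/(f - 10) = (4 + f)/(-10 + f))
-5*(-57 + v(7)) = -5*(-57 + (4 + 7)/(-10 + 7)) = -5*(-57 + 11/(-3)) = -5*(-57 - ⅓*11) = -5*(-57 - 11/3) = -5*(-182/3) = 910/3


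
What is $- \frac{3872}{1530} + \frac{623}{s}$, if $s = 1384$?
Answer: $- \frac{2202829}{1058760} \approx -2.0806$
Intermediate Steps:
$- \frac{3872}{1530} + \frac{623}{s} = - \frac{3872}{1530} + \frac{623}{1384} = \left(-3872\right) \frac{1}{1530} + 623 \cdot \frac{1}{1384} = - \frac{1936}{765} + \frac{623}{1384} = - \frac{2202829}{1058760}$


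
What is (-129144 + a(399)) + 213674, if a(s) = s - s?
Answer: 84530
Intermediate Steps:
a(s) = 0
(-129144 + a(399)) + 213674 = (-129144 + 0) + 213674 = -129144 + 213674 = 84530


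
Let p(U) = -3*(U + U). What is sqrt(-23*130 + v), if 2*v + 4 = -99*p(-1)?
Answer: I*sqrt(3289) ≈ 57.35*I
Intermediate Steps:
p(U) = -6*U
v = -299 (v = -2 + (-(-594)*(-1))/2 = -2 + (-99*6)/2 = -2 + (1/2)*(-594) = -2 - 297 = -299)
sqrt(-23*130 + v) = sqrt(-23*130 - 299) = sqrt(-2990 - 299) = sqrt(-3289) = I*sqrt(3289)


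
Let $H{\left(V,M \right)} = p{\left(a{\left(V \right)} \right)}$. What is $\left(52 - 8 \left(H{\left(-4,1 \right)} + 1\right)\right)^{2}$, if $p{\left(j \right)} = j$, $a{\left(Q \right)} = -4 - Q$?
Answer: $1936$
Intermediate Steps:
$H{\left(V,M \right)} = -4 - V$
$\left(52 - 8 \left(H{\left(-4,1 \right)} + 1\right)\right)^{2} = \left(52 - 8 \left(\left(-4 - -4\right) + 1\right)\right)^{2} = \left(52 - 8 \left(\left(-4 + 4\right) + 1\right)\right)^{2} = \left(52 - 8 \left(0 + 1\right)\right)^{2} = \left(52 - 8\right)^{2} = 44^{2} = 1936$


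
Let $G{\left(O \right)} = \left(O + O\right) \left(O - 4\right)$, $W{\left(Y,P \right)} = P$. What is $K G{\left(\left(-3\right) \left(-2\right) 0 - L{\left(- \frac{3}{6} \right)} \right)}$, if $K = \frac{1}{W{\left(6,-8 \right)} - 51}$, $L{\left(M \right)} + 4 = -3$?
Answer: $- \frac{42}{59} \approx -0.71186$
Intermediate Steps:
$L{\left(M \right)} = -7$ ($L{\left(M \right)} = -4 - 3 = -7$)
$G{\left(O \right)} = 2 O \left(-4 + O\right)$
$K = - \frac{1}{59}$ ($K = \frac{1}{-8 - 51} = \frac{1}{-59} = - \frac{1}{59} \approx -0.016949$)
$K G{\left(\left(-3\right) \left(-2\right) 0 - L{\left(- \frac{3}{6} \right)} \right)} = - \frac{2 \left(\left(-3\right) \left(-2\right) 0 - -7\right) \left(-4 + \left(\left(-3\right) \left(-2\right) 0 - -7\right)\right)}{59} = - \frac{2 \left(6 \cdot 0 + 7\right) \left(-4 + \left(6 \cdot 0 + 7\right)\right)}{59} = - \frac{2 \left(0 + 7\right) \left(-4 + \left(0 + 7\right)\right)}{59} = - \frac{2 \cdot 7 \left(-4 + 7\right)}{59} = - \frac{2 \cdot 7 \cdot 3}{59} = \left(- \frac{1}{59}\right) 42 = - \frac{42}{59}$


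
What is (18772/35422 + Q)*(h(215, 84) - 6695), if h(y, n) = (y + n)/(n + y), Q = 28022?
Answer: -3322279245432/17711 ≈ -1.8758e+8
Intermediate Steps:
h(y, n) = 1 (h(y, n) = (n + y)/(n + y) = 1)
(18772/35422 + Q)*(h(215, 84) - 6695) = (18772/35422 + 28022)*(1 - 6695) = (18772*(1/35422) + 28022)*(-6694) = (9386/17711 + 28022)*(-6694) = (496307028/17711)*(-6694) = -3322279245432/17711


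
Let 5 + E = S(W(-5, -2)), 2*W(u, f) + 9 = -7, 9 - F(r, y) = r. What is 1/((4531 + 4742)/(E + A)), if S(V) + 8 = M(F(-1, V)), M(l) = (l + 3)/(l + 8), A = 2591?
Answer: 46417/166914 ≈ 0.27809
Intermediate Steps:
F(r, y) = 9 - r
M(l) = (3 + l)/(8 + l)
W(u, f) = -8 (W(u, f) = -9/2 + (½)*(-7) = -9/2 - 7/2 = -8)
S(V) = -131/18 (S(V) = -8 + (3 + (9 - 1*(-1)))/(8 + (9 - 1*(-1))) = -8 + (3 + (9 + 1))/(8 + (9 + 1)) = -8 + (3 + 10)/(8 + 10) = -8 + 13/18 = -131/18)
E = -221/18 (E = -5 - 131/18 = -221/18 ≈ -12.278)
1/((4531 + 4742)/(E + A)) = 1/((4531 + 4742)/(-221/18 + 2591)) = 1/(9273/(46417/18)) = 1/(9273*(18/46417)) = 1/(166914/46417) = 46417/166914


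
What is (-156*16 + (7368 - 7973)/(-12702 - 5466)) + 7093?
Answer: 83518901/18168 ≈ 4597.0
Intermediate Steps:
(-156*16 + (7368 - 7973)/(-12702 - 5466)) + 7093 = (-2496 - 605/(-18168)) + 7093 = (-2496 - 605*(-1/18168)) + 7093 = (-2496 + 605/18168) + 7093 = -45346723/18168 + 7093 = 83518901/18168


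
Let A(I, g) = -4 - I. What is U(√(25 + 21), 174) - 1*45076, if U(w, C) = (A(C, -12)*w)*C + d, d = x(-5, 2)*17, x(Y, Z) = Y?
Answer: -45161 - 30972*√46 ≈ -2.5522e+5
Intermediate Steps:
d = -85 (d = -5*17 = -85)
U(w, C) = -85 + C*w*(-4 - C) (U(w, C) = ((-4 - C)*w)*C - 85 = (w*(-4 - C))*C - 85 = C*w*(-4 - C) - 85 = -85 + C*w*(-4 - C))
U(√(25 + 21), 174) - 1*45076 = (-85 - 1*174*√(25 + 21)*(4 + 174)) - 1*45076 = (-85 - 1*174*√46*178) - 45076 = (-85 - 30972*√46) - 45076 = -45161 - 30972*√46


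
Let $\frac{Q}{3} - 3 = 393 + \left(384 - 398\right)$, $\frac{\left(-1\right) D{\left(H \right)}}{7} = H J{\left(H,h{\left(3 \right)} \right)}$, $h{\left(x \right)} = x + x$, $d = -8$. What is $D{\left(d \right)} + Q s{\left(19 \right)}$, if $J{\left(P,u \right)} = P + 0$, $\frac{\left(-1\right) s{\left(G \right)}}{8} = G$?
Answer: $-174640$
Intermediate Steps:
$s{\left(G \right)} = - 8 G$
$h{\left(x \right)} = 2 x$
$J{\left(P,u \right)} = P$
$D{\left(H \right)} = - 7 H^{2}$ ($D{\left(H \right)} = - 7 H H = - 7 H^{2}$)
$Q = 1146$ ($Q = 9 + 3 \left(393 + \left(384 - 398\right)\right) = 9 + 3 \left(393 - 14\right) = 9 + 3 \cdot 379 = 9 + 1137 = 1146$)
$D{\left(d \right)} + Q s{\left(19 \right)} = - 7 \left(-8\right)^{2} + 1146 \left(\left(-8\right) 19\right) = \left(-7\right) 64 + 1146 \left(-152\right) = -448 - 174192 = -174640$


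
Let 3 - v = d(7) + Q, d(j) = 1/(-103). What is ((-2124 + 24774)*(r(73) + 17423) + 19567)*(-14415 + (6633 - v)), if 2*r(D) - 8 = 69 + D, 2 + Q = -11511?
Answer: -787821456269565/103 ≈ -7.6487e+12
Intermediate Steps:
Q = -11513 (Q = -2 - 11511 = -11513)
r(D) = 77/2 + D/2 (r(D) = 4 + (69 + D)/2 = 4 + (69/2 + D/2) = 77/2 + D/2)
d(j) = -1/103
v = 1186149/103 (v = 3 - (-1/103 - 11513) = 3 - 1*(-1185840/103) = 3 + 1185840/103 = 1186149/103 ≈ 11516.)
((-2124 + 24774)*(r(73) + 17423) + 19567)*(-14415 + (6633 - v)) = ((-2124 + 24774)*((77/2 + (½)*73) + 17423) + 19567)*(-14415 + (6633 - 1*1186149/103)) = (22650*((77/2 + 73/2) + 17423) + 19567)*(-14415 + (6633 - 1186149/103)) = (22650*(75 + 17423) + 19567)*(-14415 - 502950/103) = (22650*17498 + 19567)*(-1987695/103) = (396329700 + 19567)*(-1987695/103) = 396349267*(-1987695/103) = -787821456269565/103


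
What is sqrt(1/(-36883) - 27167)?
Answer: I*sqrt(36956783039946)/36883 ≈ 164.82*I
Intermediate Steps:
sqrt(1/(-36883) - 27167) = sqrt(-1/36883 - 27167) = sqrt(-1002000462/36883) = I*sqrt(36956783039946)/36883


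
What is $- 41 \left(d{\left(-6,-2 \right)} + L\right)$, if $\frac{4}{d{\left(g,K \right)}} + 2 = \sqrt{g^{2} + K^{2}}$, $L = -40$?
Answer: $\frac{14678}{9} - \frac{82 \sqrt{10}}{9} \approx 1602.1$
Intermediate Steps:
$d{\left(g,K \right)} = \frac{4}{-2 + \sqrt{K^{2} + g^{2}}}$ ($d{\left(g,K \right)} = \frac{4}{-2 + \sqrt{g^{2} + K^{2}}} = \frac{4}{-2 + \sqrt{K^{2} + g^{2}}}$)
$- 41 \left(d{\left(-6,-2 \right)} + L\right) = - 41 \left(\frac{4}{-2 + \sqrt{\left(-2\right)^{2} + \left(-6\right)^{2}}} - 40\right) = - 41 \left(\frac{4}{-2 + \sqrt{4 + 36}} - 40\right) = - 41 \left(\frac{4}{-2 + \sqrt{40}} - 40\right) = - 41 \left(\frac{4}{-2 + 2 \sqrt{10}} - 40\right) = - 41 \left(-40 + \frac{4}{-2 + 2 \sqrt{10}}\right) = 1640 - \frac{164}{-2 + 2 \sqrt{10}}$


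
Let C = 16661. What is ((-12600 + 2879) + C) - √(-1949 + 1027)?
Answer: 6940 - I*√922 ≈ 6940.0 - 30.364*I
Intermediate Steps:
((-12600 + 2879) + C) - √(-1949 + 1027) = ((-12600 + 2879) + 16661) - √(-1949 + 1027) = (-9721 + 16661) - √(-922) = 6940 - I*√922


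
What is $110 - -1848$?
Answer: $1958$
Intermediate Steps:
$110 - -1848 = 110 + 1848 = 1958$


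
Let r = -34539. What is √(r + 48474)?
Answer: √13935 ≈ 118.05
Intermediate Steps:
√(r + 48474) = √(-34539 + 48474) = √13935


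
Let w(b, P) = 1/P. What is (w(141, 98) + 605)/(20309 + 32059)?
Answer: 59291/5132064 ≈ 0.011553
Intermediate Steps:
(w(141, 98) + 605)/(20309 + 32059) = (1/98 + 605)/(20309 + 32059) = (1/98 + 605)/52368 = (59291/98)*(1/52368) = 59291/5132064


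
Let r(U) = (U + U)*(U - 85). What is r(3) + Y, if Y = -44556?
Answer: -45048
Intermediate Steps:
r(U) = 2*U*(-85 + U) (r(U) = (2*U)*(-85 + U) = 2*U*(-85 + U))
r(3) + Y = 2*3*(-85 + 3) - 44556 = 2*3*(-82) - 44556 = -492 - 44556 = -45048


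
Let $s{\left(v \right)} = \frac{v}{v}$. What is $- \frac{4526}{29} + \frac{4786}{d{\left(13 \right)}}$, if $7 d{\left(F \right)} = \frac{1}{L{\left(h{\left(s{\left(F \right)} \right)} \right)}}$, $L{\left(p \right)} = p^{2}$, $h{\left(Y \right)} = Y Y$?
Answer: $\frac{967032}{29} \approx 33346.0$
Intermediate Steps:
$s{\left(v \right)} = 1$
$h{\left(Y \right)} = Y^{2}$
$d{\left(F \right)} = \frac{1}{7}$ ($d{\left(F \right)} = \frac{1}{7 \left(1^{2}\right)^{2}} = \frac{1}{7 \cdot 1^{2}} = \frac{1}{7 \cdot 1} = \frac{1}{7} \cdot 1 = \frac{1}{7}$)
$- \frac{4526}{29} + \frac{4786}{d{\left(13 \right)}} = - \frac{4526}{29} + 4786 \frac{1}{\frac{1}{7}} = \left(-4526\right) \frac{1}{29} + 4786 \cdot 7 = - \frac{4526}{29} + 33502 = \frac{967032}{29}$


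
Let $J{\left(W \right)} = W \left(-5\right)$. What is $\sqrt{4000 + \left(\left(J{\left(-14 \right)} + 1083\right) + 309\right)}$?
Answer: $\sqrt{5462} \approx 73.905$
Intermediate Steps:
$J{\left(W \right)} = - 5 W$
$\sqrt{4000 + \left(\left(J{\left(-14 \right)} + 1083\right) + 309\right)} = \sqrt{4000 + \left(\left(\left(-5\right) \left(-14\right) + 1083\right) + 309\right)} = \sqrt{4000 + \left(\left(70 + 1083\right) + 309\right)} = \sqrt{4000 + \left(1153 + 309\right)} = \sqrt{4000 + 1462} = \sqrt{5462}$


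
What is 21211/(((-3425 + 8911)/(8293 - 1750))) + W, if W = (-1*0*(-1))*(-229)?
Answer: 138783573/5486 ≈ 25298.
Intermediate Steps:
W = 0 (W = (0*(-1))*(-229) = 0*(-229) = 0)
21211/(((-3425 + 8911)/(8293 - 1750))) + W = 21211/(((-3425 + 8911)/(8293 - 1750))) + 0 = 21211/((5486/6543)) + 0 = 21211/((5486*(1/6543))) + 0 = 21211/(5486/6543) + 0 = 21211*(6543/5486) + 0 = 138783573/5486 + 0 = 138783573/5486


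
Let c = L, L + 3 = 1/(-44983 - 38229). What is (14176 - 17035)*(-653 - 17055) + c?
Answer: 4212787986827/83212 ≈ 5.0627e+7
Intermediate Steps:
L = -249637/83212 (L = -3 + 1/(-44983 - 38229) = -3 + 1/(-83212) = -3 - 1/83212 = -249637/83212 ≈ -3.0000)
c = -249637/83212 ≈ -3.0000
(14176 - 17035)*(-653 - 17055) + c = (14176 - 17035)*(-653 - 17055) - 249637/83212 = -2859*(-17708) - 249637/83212 = 50627172 - 249637/83212 = 4212787986827/83212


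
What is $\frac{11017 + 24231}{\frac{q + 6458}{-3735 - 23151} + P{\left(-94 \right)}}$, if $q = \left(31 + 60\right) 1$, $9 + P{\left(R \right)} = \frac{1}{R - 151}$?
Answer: $- \frac{77393681120}{20305007} \approx -3811.6$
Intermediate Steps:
$P{\left(R \right)} = -9 + \frac{1}{-151 + R}$ ($P{\left(R \right)} = -9 + \frac{1}{R - 151} = -9 + \frac{1}{-151 + R}$)
$q = 91$ ($q = 91 \cdot 1 = 91$)
$\frac{11017 + 24231}{\frac{q + 6458}{-3735 - 23151} + P{\left(-94 \right)}} = \frac{11017 + 24231}{\frac{91 + 6458}{-3735 - 23151} + \frac{1360 - -846}{-151 - 94}} = \frac{35248}{\frac{6549}{-26886} + \frac{1360 + 846}{-245}} = \frac{35248}{6549 \left(- \frac{1}{26886}\right) - \frac{2206}{245}} = \frac{35248}{- \frac{2183}{8962} - \frac{2206}{245}} = \frac{35248}{- \frac{20305007}{2195690}} = 35248 \left(- \frac{2195690}{20305007}\right) = - \frac{77393681120}{20305007}$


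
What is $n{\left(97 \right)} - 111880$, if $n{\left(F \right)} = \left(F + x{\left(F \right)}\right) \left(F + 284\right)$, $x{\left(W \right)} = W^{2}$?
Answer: $3509906$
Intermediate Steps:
$n{\left(F \right)} = \left(284 + F\right) \left(F + F^{2}\right)$ ($n{\left(F \right)} = \left(F + F^{2}\right) \left(F + 284\right) = \left(F + F^{2}\right) \left(284 + F\right) = \left(284 + F\right) \left(F + F^{2}\right)$)
$n{\left(97 \right)} - 111880 = 97 \left(284 + 97^{2} + 285 \cdot 97\right) - 111880 = 97 \left(284 + 9409 + 27645\right) - 111880 = 97 \cdot 37338 - 111880 = 3621786 - 111880 = 3509906$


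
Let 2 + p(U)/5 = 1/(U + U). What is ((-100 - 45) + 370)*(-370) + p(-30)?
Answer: -999121/12 ≈ -83260.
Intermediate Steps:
p(U) = -10 + 5/(2*U) (p(U) = -10 + 5/(U + U) = -10 + 5/((2*U)) = -10 + 5*(1/(2*U)) = -10 + 5/(2*U))
((-100 - 45) + 370)*(-370) + p(-30) = ((-100 - 45) + 370)*(-370) + (-10 + (5/2)/(-30)) = (-145 + 370)*(-370) + (-10 + (5/2)*(-1/30)) = 225*(-370) + (-10 - 1/12) = -83250 - 121/12 = -999121/12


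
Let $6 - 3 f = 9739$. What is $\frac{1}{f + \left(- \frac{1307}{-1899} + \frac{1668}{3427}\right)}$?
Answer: $- \frac{6507873}{21106062682} \approx -0.00030834$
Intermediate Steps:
$f = - \frac{9733}{3}$ ($f = 2 - \frac{9739}{3} = - \frac{9733}{3} \approx -3244.3$)
$\frac{1}{f + \left(- \frac{1307}{-1899} + \frac{1668}{3427}\right)} = \frac{1}{- \frac{9733}{3} + \left(- \frac{1307}{-1899} + \frac{1668}{3427}\right)} = \frac{1}{- \frac{9733}{3} + \left(\left(-1307\right) \left(- \frac{1}{1899}\right) + 1668 \cdot \frac{1}{3427}\right)} = \frac{1}{- \frac{9733}{3} + \left(\frac{1307}{1899} + \frac{1668}{3427}\right)} = \frac{1}{- \frac{9733}{3} + \frac{7646621}{6507873}} = \frac{1}{- \frac{21106062682}{6507873}} = - \frac{6507873}{21106062682}$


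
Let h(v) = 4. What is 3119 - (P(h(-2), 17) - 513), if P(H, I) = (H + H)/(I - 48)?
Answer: 112600/31 ≈ 3632.3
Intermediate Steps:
P(H, I) = 2*H/(-48 + I) (P(H, I) = (2*H)/(-48 + I) = 2*H/(-48 + I))
3119 - (P(h(-2), 17) - 513) = 3119 - (2*4/(-48 + 17) - 513) = 3119 - (2*4/(-31) - 513) = 3119 - (2*4*(-1/31) - 513) = 3119 - (-8/31 - 513) = 3119 - 1*(-15911/31) = 3119 + 15911/31 = 112600/31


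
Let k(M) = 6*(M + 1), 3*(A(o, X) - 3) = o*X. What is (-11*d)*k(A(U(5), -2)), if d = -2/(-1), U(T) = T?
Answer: -88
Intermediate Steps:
A(o, X) = 3 + X*o/3 (A(o, X) = 3 + (o*X)/3 = 3 + (X*o)/3 = 3 + X*o/3)
k(M) = 6 + 6*M (k(M) = 6*(1 + M) = 6 + 6*M)
d = 2 (d = -2*(-1) = 2)
(-11*d)*k(A(U(5), -2)) = (-11*2)*(6 + 6*(3 + (⅓)*(-2)*5)) = -22*(6 + 6*(3 - 10/3)) = -22*(6 + 6*(-⅓)) = -22*(6 - 2) = -22*4 = -88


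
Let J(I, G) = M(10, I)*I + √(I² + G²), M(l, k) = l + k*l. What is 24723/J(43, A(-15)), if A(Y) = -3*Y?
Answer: 25986620/19886807 - 2747*√3874/39773614 ≈ 1.3024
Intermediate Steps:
J(I, G) = √(G² + I²) + I*(10 + 10*I) (J(I, G) = (10*(1 + I))*I + √(I² + G²) = (10 + 10*I)*I + √(G² + I²) = I*(10 + 10*I) + √(G² + I²) = √(G² + I²) + I*(10 + 10*I))
24723/J(43, A(-15)) = 24723/(√((-3*(-15))² + 43²) + 10*43*(1 + 43)) = 24723/(√(45² + 1849) + 10*43*44) = 24723/(√(2025 + 1849) + 18920) = 24723/(√3874 + 18920) = 24723/(18920 + √3874)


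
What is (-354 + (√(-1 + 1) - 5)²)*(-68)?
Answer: 22372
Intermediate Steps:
(-354 + (√(-1 + 1) - 5)²)*(-68) = (-354 + (√0 - 5)²)*(-68) = (-354 + (0 - 5)²)*(-68) = (-354 + (-5)²)*(-68) = (-354 + 25)*(-68) = -329*(-68) = 22372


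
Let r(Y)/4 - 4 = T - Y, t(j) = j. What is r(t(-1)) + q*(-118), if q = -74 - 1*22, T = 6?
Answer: 11372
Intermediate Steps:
q = -96 (q = -74 - 22 = -96)
r(Y) = 40 - 4*Y (r(Y) = 16 + 4*(6 - Y) = 16 + (24 - 4*Y) = 40 - 4*Y)
r(t(-1)) + q*(-118) = (40 - 4*(-1)) - 96*(-118) = (40 + 4) + 11328 = 44 + 11328 = 11372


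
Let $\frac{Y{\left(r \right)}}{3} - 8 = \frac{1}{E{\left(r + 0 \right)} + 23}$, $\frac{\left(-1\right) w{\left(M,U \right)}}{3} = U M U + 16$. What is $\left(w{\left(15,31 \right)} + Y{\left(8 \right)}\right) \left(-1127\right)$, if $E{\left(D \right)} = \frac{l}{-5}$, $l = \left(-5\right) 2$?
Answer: $\frac{1219100694}{25} \approx 4.8764 \cdot 10^{7}$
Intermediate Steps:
$l = -10$
$E{\left(D \right)} = 2$ ($E{\left(D \right)} = - \frac{10}{-5} = \left(-10\right) \left(- \frac{1}{5}\right) = 2$)
$w{\left(M,U \right)} = -48 - 3 M U^{2}$ ($w{\left(M,U \right)} = - 3 \left(U M U + 16\right) = - 3 \left(M U U + 16\right) = - 3 \left(M U^{2} + 16\right) = - 3 \left(16 + M U^{2}\right) = -48 - 3 M U^{2}$)
$Y{\left(r \right)} = \frac{603}{25}$ ($Y{\left(r \right)} = 24 + \frac{3}{2 + 23} = 24 + \frac{3}{25} = \frac{603}{25}$)
$\left(w{\left(15,31 \right)} + Y{\left(8 \right)}\right) \left(-1127\right) = \left(\left(-48 - 45 \cdot 31^{2}\right) + \frac{603}{25}\right) \left(-1127\right) = \left(\left(-48 - 45 \cdot 961\right) + \frac{603}{25}\right) \left(-1127\right) = \left(\left(-48 - 43245\right) + \frac{603}{25}\right) \left(-1127\right) = \left(-43293 + \frac{603}{25}\right) \left(-1127\right) = \left(- \frac{1081722}{25}\right) \left(-1127\right) = \frac{1219100694}{25}$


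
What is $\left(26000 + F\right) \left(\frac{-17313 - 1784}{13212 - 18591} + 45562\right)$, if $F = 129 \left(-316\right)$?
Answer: $- \frac{3618613510580}{5379} \approx -6.7273 \cdot 10^{8}$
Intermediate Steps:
$F = -40764$
$\left(26000 + F\right) \left(\frac{-17313 - 1784}{13212 - 18591} + 45562\right) = \left(26000 - 40764\right) \left(\frac{-17313 - 1784}{13212 - 18591} + 45562\right) = - 14764 \left(- \frac{19097}{-5379} + 45562\right) = - 14764 \left(\left(-19097\right) \left(- \frac{1}{5379}\right) + 45562\right) = - 14764 \left(\frac{19097}{5379} + 45562\right) = \left(-14764\right) \frac{245097095}{5379} = - \frac{3618613510580}{5379}$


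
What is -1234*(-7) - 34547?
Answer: -25909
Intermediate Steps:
-1234*(-7) - 34547 = 8638 - 34547 = -25909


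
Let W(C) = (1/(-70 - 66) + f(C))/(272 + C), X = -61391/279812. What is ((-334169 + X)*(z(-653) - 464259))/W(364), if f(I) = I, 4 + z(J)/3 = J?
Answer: 314230092309875514960/1154294453 ≈ 2.7223e+11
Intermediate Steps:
z(J) = -12 + 3*J
X = -61391/279812 (X = -61391*1/279812 = -61391/279812 ≈ -0.21940)
W(C) = (-1/136 + C)/(272 + C) (W(C) = (1/(-70 - 66) + C)/(272 + C) = (1/(-136) + C)/(272 + C) = (-1/136 + C)/(272 + C))
((-334169 + X)*(z(-653) - 464259))/W(364) = ((-334169 - 61391/279812)*((-12 + 3*(-653)) - 464259))/(((-1/136 + 364)/(272 + 364))) = (-93504557619*((-12 - 1959) - 464259)/279812)/(((49503/136)/636)) = (-93504557619*(-1971 - 464259)/279812)/(((1/636)*(49503/136))) = (-93504557619/279812*(-466230))/(16501/28832) = (21797314949353185/139906)*(28832/16501) = 314230092309875514960/1154294453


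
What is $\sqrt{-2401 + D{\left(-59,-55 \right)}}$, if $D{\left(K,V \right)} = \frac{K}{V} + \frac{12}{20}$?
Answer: $\frac{i \sqrt{7257965}}{55} \approx 48.983 i$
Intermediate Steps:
$D{\left(K,V \right)} = \frac{3}{5} + \frac{K}{V}$ ($D{\left(K,V \right)} = \frac{K}{V} + 12 \cdot \frac{1}{20} = \frac{K}{V} + \frac{3}{5} = \frac{3}{5} + \frac{K}{V}$)
$\sqrt{-2401 + D{\left(-59,-55 \right)}} = \sqrt{-2401 - \left(- \frac{3}{5} + \frac{59}{-55}\right)} = \sqrt{-2401 + \left(\frac{3}{5} - - \frac{59}{55}\right)} = \sqrt{-2401 + \left(\frac{3}{5} + \frac{59}{55}\right)} = \sqrt{-2401 + \frac{92}{55}} = \sqrt{- \frac{131963}{55}} = \frac{i \sqrt{7257965}}{55}$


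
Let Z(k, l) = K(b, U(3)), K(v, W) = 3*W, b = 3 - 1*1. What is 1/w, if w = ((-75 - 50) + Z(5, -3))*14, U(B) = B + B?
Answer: -1/1498 ≈ -0.00066756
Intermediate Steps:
b = 2 (b = 3 - 1 = 2)
U(B) = 2*B
Z(k, l) = 18 (Z(k, l) = 3*(2*3) = 3*6 = 18)
w = -1498 (w = ((-75 - 50) + 18)*14 = (-125 + 18)*14 = -107*14 = -1498)
1/w = 1/(-1498) = -1/1498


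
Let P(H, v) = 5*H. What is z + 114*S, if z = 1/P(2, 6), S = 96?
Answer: 109441/10 ≈ 10944.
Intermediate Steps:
z = 1/10 (z = 1/(5*2) = 1/10 ≈ 0.10000)
z + 114*S = 1/10 + 114*96 = 1/10 + 10944 = 109441/10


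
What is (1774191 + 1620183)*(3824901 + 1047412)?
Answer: 16538452567062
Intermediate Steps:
(1774191 + 1620183)*(3824901 + 1047412) = 3394374*4872313 = 16538452567062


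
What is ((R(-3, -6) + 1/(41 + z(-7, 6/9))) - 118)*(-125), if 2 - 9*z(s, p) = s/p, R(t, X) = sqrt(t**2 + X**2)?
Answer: 11252000/763 - 375*sqrt(5) ≈ 13909.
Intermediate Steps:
R(t, X) = sqrt(X**2 + t**2)
z(s, p) = 2/9 - s/(9*p)
((R(-3, -6) + 1/(41 + z(-7, 6/9))) - 118)*(-125) = ((sqrt((-6)**2 + (-3)**2) + 1/(41 + (-1*(-7) + 2*(6/9))/(9*((6/9))))) - 118)*(-125) = ((sqrt(36 + 9) + 1/(41 + (7 + 2*(6*(1/9)))/(9*((6*(1/9)))))) - 118)*(-125) = ((sqrt(45) + 1/(41 + (7 + 2*(2/3))/(9*(2/3)))) - 118)*(-125) = ((3*sqrt(5) + 1/(41 + (1/9)*(3/2)*(7 + 4/3))) - 118)*(-125) = ((3*sqrt(5) + 1/(41 + (1/9)*(3/2)*(25/3))) - 118)*(-125) = ((3*sqrt(5) + 1/(41 + 25/18)) - 118)*(-125) = ((3*sqrt(5) + 1/(763/18)) - 118)*(-125) = ((3*sqrt(5) + 18/763) - 118)*(-125) = ((18/763 + 3*sqrt(5)) - 118)*(-125) = (-90016/763 + 3*sqrt(5))*(-125) = 11252000/763 - 375*sqrt(5)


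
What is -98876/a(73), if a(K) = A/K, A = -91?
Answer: 7217948/91 ≈ 79318.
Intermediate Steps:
a(K) = -91/K
-98876/a(73) = -98876/((-91/73)) = -98876/((-91*1/73)) = -98876/(-91/73) = -98876*(-73/91) = 7217948/91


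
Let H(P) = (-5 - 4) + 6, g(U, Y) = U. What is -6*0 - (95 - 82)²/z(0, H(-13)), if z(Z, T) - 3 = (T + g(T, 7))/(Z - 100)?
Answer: -8450/153 ≈ -55.229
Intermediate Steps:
H(P) = -3 (H(P) = -9 + 6 = -3)
z(Z, T) = 3 + 2*T/(-100 + Z) (z(Z, T) = 3 + (T + T)/(Z - 100) = 3 + (2*T)/(-100 + Z) = 3 + 2*T/(-100 + Z))
-6*0 - (95 - 82)²/z(0, H(-13)) = -6*0 - (95 - 82)²/((-300 + 2*(-3) + 3*0)/(-100 + 0)) = 0 - 13²/((-300 - 6 + 0)/(-100)) = 0 - 169/((-1/100*(-306))) = 0 - 169/153/50 = 0 - 169*50/153 = 0 - 1*8450/153 = 0 - 8450/153 = -8450/153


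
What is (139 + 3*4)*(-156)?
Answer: -23556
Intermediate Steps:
(139 + 3*4)*(-156) = (139 + 12)*(-156) = 151*(-156) = -23556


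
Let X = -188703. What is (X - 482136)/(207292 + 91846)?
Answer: -670839/299138 ≈ -2.2426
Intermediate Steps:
(X - 482136)/(207292 + 91846) = (-188703 - 482136)/(207292 + 91846) = -670839/299138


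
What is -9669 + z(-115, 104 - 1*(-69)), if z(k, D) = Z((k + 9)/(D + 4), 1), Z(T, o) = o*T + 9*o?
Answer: -1709926/177 ≈ -9660.6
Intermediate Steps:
Z(T, o) = 9*o + T*o (Z(T, o) = T*o + 9*o = 9*o + T*o)
z(k, D) = 9 + (9 + k)/(4 + D) (z(k, D) = 1*(9 + (k + 9)/(D + 4)) = 1*(9 + (9 + k)/(4 + D)) = 9 + (9 + k)/(4 + D))
-9669 + z(-115, 104 - 1*(-69)) = -9669 + (45 - 115 + 9*(104 - 1*(-69)))/(4 + (104 - 1*(-69))) = -9669 + (45 - 115 + 9*(104 + 69))/(4 + (104 + 69)) = -9669 + (45 - 115 + 9*173)/(4 + 173) = -9669 + (45 - 115 + 1557)/177 = -9669 + (1/177)*1487 = -9669 + 1487/177 = -1709926/177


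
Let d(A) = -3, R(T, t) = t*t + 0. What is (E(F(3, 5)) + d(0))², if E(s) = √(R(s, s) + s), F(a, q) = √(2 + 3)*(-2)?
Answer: (3 - √2*√(10 - √5))² ≈ 0.88462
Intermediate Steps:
F(a, q) = -2*√5 (F(a, q) = √5*(-2) = -2*√5)
R(T, t) = t² (R(T, t) = t² + 0 = t²)
E(s) = √(s + s²) (E(s) = √(s² + s) = √(s + s²))
(E(F(3, 5)) + d(0))² = (√((-2*√5)*(1 - 2*√5)) - 3)² = (√(-2*√5*(1 - 2*√5)) - 3)² = (√2*5^(¼)*√(-1 + 2*√5) - 3)² = (-3 + √2*5^(¼)*√(-1 + 2*√5))²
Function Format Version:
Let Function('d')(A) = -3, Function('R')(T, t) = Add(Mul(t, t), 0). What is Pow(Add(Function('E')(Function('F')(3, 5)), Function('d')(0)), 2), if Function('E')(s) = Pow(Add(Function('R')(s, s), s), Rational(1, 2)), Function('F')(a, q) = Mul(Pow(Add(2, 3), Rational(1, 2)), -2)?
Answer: Pow(Add(3, Mul(-1, Pow(2, Rational(1, 2)), Pow(Add(10, Mul(-1, Pow(5, Rational(1, 2)))), Rational(1, 2)))), 2) ≈ 0.88462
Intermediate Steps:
Function('F')(a, q) = Mul(-2, Pow(5, Rational(1, 2))) (Function('F')(a, q) = Mul(Pow(5, Rational(1, 2)), -2) = Mul(-2, Pow(5, Rational(1, 2))))
Function('R')(T, t) = Pow(t, 2) (Function('R')(T, t) = Add(Pow(t, 2), 0) = Pow(t, 2))
Function('E')(s) = Pow(Add(s, Pow(s, 2)), Rational(1, 2)) (Function('E')(s) = Pow(Add(Pow(s, 2), s), Rational(1, 2)) = Pow(Add(s, Pow(s, 2)), Rational(1, 2)))
Pow(Add(Function('E')(Function('F')(3, 5)), Function('d')(0)), 2) = Pow(Add(Pow(Mul(Mul(-2, Pow(5, Rational(1, 2))), Add(1, Mul(-2, Pow(5, Rational(1, 2))))), Rational(1, 2)), -3), 2) = Pow(Add(Pow(Mul(-2, Pow(5, Rational(1, 2)), Add(1, Mul(-2, Pow(5, Rational(1, 2))))), Rational(1, 2)), -3), 2) = Pow(Add(Mul(Pow(2, Rational(1, 2)), Pow(5, Rational(1, 4)), Pow(Add(-1, Mul(2, Pow(5, Rational(1, 2)))), Rational(1, 2))), -3), 2) = Pow(Add(-3, Mul(Pow(2, Rational(1, 2)), Pow(5, Rational(1, 4)), Pow(Add(-1, Mul(2, Pow(5, Rational(1, 2)))), Rational(1, 2)))), 2)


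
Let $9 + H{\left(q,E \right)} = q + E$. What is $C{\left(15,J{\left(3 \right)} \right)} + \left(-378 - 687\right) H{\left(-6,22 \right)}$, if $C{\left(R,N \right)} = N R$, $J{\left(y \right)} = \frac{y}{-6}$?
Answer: $- \frac{14925}{2} \approx -7462.5$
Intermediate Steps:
$J{\left(y \right)} = - \frac{y}{6}$ ($J{\left(y \right)} = y \left(- \frac{1}{6}\right) = - \frac{y}{6}$)
$H{\left(q,E \right)} = -9 + E + q$ ($H{\left(q,E \right)} = -9 + \left(q + E\right) = -9 + \left(E + q\right) = -9 + E + q$)
$C{\left(15,J{\left(3 \right)} \right)} + \left(-378 - 687\right) H{\left(-6,22 \right)} = \left(- \frac{1}{6}\right) 3 \cdot 15 + \left(-378 - 687\right) \left(-9 + 22 - 6\right) = \left(- \frac{1}{2}\right) 15 - 7455 = - \frac{15}{2} - 7455 = - \frac{14925}{2}$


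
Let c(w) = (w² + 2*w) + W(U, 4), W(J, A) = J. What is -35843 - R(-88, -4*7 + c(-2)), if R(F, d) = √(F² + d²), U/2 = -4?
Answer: -35843 - 4*√565 ≈ -35938.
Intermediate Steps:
U = -8 (U = 2*(-4) = -8)
c(w) = -8 + w² + 2*w (c(w) = (w² + 2*w) - 8 = -8 + w² + 2*w)
-35843 - R(-88, -4*7 + c(-2)) = -35843 - √((-88)² + (-4*7 + (-8 + (-2)² + 2*(-2)))²) = -35843 - √(7744 + (-28 + (-8 + 4 - 4))²) = -35843 - √(7744 + (-28 - 8)²) = -35843 - √(7744 + (-36)²) = -35843 - √(7744 + 1296) = -35843 - √9040 = -35843 - 4*√565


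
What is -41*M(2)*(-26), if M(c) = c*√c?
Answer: 2132*√2 ≈ 3015.1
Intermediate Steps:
M(c) = c^(3/2)
-41*M(2)*(-26) = -82*√2*(-26) = 2132*√2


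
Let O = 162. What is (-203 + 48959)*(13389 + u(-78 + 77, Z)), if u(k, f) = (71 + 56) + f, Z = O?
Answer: 666884568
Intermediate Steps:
Z = 162
u(k, f) = 127 + f
(-203 + 48959)*(13389 + u(-78 + 77, Z)) = (-203 + 48959)*(13389 + (127 + 162)) = 48756*(13389 + 289) = 48756*13678 = 666884568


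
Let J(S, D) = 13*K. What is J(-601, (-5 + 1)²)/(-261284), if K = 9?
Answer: -117/261284 ≈ -0.00044779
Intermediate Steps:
J(S, D) = 117 (J(S, D) = 13*9 = 117)
J(-601, (-5 + 1)²)/(-261284) = 117/(-261284) = 117*(-1/261284) = -117/261284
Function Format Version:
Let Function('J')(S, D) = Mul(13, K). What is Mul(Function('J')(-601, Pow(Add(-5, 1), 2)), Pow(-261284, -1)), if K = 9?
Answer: Rational(-117, 261284) ≈ -0.00044779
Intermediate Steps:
Function('J')(S, D) = 117 (Function('J')(S, D) = Mul(13, 9) = 117)
Mul(Function('J')(-601, Pow(Add(-5, 1), 2)), Pow(-261284, -1)) = Mul(117, Pow(-261284, -1)) = Mul(117, Rational(-1, 261284)) = Rational(-117, 261284)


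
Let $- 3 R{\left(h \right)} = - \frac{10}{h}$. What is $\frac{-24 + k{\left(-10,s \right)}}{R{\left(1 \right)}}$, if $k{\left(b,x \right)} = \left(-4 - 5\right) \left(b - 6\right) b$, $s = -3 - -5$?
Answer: $- \frac{2196}{5} \approx -439.2$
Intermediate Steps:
$R{\left(h \right)} = \frac{10}{3 h}$ ($R{\left(h \right)} = - \frac{\left(-10\right) \frac{1}{h}}{3} = \frac{10}{3 h}$)
$s = 2$ ($s = -3 + 5 = 2$)
$k{\left(b,x \right)} = b \left(54 - 9 b\right)$ ($k{\left(b,x \right)} = - 9 \left(-6 + b\right) b = \left(54 - 9 b\right) b = b \left(54 - 9 b\right)$)
$\frac{-24 + k{\left(-10,s \right)}}{R{\left(1 \right)}} = \frac{-24 + 9 \left(-10\right) \left(6 - -10\right)}{\frac{10}{3} \cdot 1^{-1}} = \frac{-24 + 9 \left(-10\right) \left(6 + 10\right)}{\frac{10}{3} \cdot 1} = \frac{-24 + 9 \left(-10\right) 16}{\frac{10}{3}} = \left(-24 - 1440\right) \frac{3}{10} = \left(-1464\right) \frac{3}{10} = - \frac{2196}{5}$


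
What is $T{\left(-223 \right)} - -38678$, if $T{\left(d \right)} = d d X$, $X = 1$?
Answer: $88407$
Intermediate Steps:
$T{\left(d \right)} = d^{2}$ ($T{\left(d \right)} = d d 1 = d^{2} \cdot 1 = d^{2}$)
$T{\left(-223 \right)} - -38678 = \left(-223\right)^{2} - -38678 = 49729 + 38678 = 88407$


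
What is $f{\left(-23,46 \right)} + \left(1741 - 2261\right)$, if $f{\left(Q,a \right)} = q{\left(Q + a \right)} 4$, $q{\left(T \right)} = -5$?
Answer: $-540$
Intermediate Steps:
$f{\left(Q,a \right)} = -20$ ($f{\left(Q,a \right)} = \left(-5\right) 4 = -20$)
$f{\left(-23,46 \right)} + \left(1741 - 2261\right) = -20 + \left(1741 - 2261\right) = -20 - 520 = -540$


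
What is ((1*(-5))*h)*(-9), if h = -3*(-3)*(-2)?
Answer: -810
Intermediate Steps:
h = -18 (h = 9*(-2) = -18)
((1*(-5))*h)*(-9) = ((1*(-5))*(-18))*(-9) = -5*(-18)*(-9) = 90*(-9) = -810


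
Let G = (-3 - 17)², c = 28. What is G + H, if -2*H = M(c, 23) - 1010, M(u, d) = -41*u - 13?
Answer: 2971/2 ≈ 1485.5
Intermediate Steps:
G = 400 (G = (-20)² = 400)
M(u, d) = -13 - 41*u
H = 2171/2 (H = -((-13 - 41*28) - 1010)/2 = -((-13 - 1148) - 1010)/2 = -(-1161 - 1010)/2 = -½*(-2171) = 2171/2 ≈ 1085.5)
G + H = 400 + 2171/2 = 2971/2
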